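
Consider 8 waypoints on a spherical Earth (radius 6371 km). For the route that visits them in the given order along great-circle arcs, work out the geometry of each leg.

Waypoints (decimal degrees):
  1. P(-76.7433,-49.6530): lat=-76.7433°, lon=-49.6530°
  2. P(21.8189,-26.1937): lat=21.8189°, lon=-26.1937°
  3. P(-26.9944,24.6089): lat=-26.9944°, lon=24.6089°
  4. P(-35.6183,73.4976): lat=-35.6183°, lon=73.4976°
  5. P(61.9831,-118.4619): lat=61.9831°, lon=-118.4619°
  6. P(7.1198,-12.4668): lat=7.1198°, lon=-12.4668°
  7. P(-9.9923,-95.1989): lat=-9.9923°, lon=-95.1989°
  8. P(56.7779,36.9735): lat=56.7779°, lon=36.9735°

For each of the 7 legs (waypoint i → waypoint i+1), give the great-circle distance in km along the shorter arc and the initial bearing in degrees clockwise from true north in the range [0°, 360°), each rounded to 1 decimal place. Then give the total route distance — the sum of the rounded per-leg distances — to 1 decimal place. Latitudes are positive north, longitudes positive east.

Leg 1: φ1=-1.3394233, φ2=0.3808116, Δφ=1.7202349, Δλ=0.4094420 rad; a=sin²(Δφ/2)+cosφ1·cosφ2·sin²(Δλ/2)=0.5832397831; c=2·atan2(√a, √(1-a))=1.738054655; dist=6371·c=11073.146 ≈ 11073.1 km; running total=11073.1 km
Leg 1 bearing: y=sinΔλ·cosφ2=0.36957913, x=cosφ1·sinφ2-sinφ1·cosφ2·cosΔλ=0.91416400; θ=atan2(y, x)=22.0125° ≈ 22.0°
Leg 2: φ1=0.3808116, φ2=-0.4711412, Δφ=-0.8519528, Δλ=0.8866726 rad; a=sin²(Δφ/2)+cosφ1·cosφ2·sin²(Δλ/2)=0.3229533147; c=2·atan2(√a, √(1-a))=1.208851877; dist=6371·c=7701.595 ≈ 7701.6 km; running total=18774.7 km
Leg 2 bearing: y=sinΔλ·cosφ2=0.69054053, x=cosφ1·sinφ2-sinφ1·cosφ2·cosΔλ=-0.63069141; θ=atan2(y, x)=132.4064° ≈ 132.4°
Leg 3: φ1=-0.4711412, φ2=-0.6216566, Δφ=-0.1505154, Δλ=0.8532688 rad; a=sin²(Δφ/2)+cosφ1·cosφ2·sin²(Δλ/2)=0.1296890741; c=2·atan2(√a, √(1-a))=0.736800958; dist=6371·c=4694.159 ≈ 4694.2 km; running total=23468.9 km
Leg 3 bearing: y=sinΔλ·cosφ2=0.61247742, x=cosφ1·sinφ2-sinφ1·cosφ2·cosΔλ=-0.27631627; θ=atan2(y, x)=114.2823° ≈ 114.3°
Leg 4: φ1=-0.6216566, φ2=1.0818092, Δφ=1.7034658, Δλ=-3.3503253 rad; a=sin²(Δφ/2)+cosφ1·cosφ2·sin²(Δλ/2)=0.9438481984; c=2·atan2(√a, √(1-a))=2.663113945; dist=6371·c=16966.699 ≈ 16966.7 km; running total=40435.6 km
Leg 4 bearing: y=sinΔλ·cosφ2=0.09733797, x=cosφ1·sinφ2-sinφ1·cosφ2·cosΔλ=0.45002270; θ=atan2(y, x)=12.2048° ≈ 12.2°
Leg 5: φ1=1.0818092, φ2=0.1242640, Δφ=-0.9575452, Δλ=1.8499635 rad; a=sin²(Δφ/2)+cosφ1·cosφ2·sin²(Δλ/2)=0.5095098796; c=2·atan2(√a, √(1-a))=1.589817233; dist=6371·c=10128.726 ≈ 10128.7 km; running total=50564.3 km
Leg 5 bearing: y=sinΔλ·cosφ2=0.95387295, x=cosφ1·sinφ2-sinφ1·cosφ2·cosΔλ=0.29960747; θ=atan2(y, x)=72.5627° ≈ 72.6°
Leg 6: φ1=0.1242640, φ2=-0.1743985, Δφ=-0.2986625, Δλ=-1.4439475 rad; a=sin²(Δφ/2)+cosφ1·cosφ2·sin²(Δλ/2)=0.4489385650; c=2·atan2(√a, √(1-a))=1.468495111; dist=6371·c=9355.782 ≈ 9355.8 km; running total=59920.1 km
Leg 6 bearing: y=sinΔλ·cosφ2=-0.97691843, x=cosφ1·sinφ2-sinφ1·cosφ2·cosΔλ=-0.18762009; θ=atan2(y, x)=-100.8715° <0 so +360° → 259.1285° ≈ 259.1°
Leg 7: φ1=-0.1743985, φ2=0.9909613, Δφ=1.1653598, Δλ=2.3068436 rad; a=sin²(Δφ/2)+cosφ1·cosφ2·sin²(Δλ/2)=0.7537031534; c=2·atan2(√a, √(1-a))=2.102968492; dist=6371·c=13398.012 ≈ 13398.0 km; running total=73318.1 km
Leg 7 bearing: y=sinΔλ·cosφ2=0.40605366, x=cosφ1·sinφ2-sinφ1·cosφ2·cosΔλ=0.76003899; θ=atan2(y, x)=28.1135° ≈ 28.1°

Leg 1: dist=11073.1 km, bearing=22.0°
Leg 2: dist=7701.6 km, bearing=132.4°
Leg 3: dist=4694.2 km, bearing=114.3°
Leg 4: dist=16966.7 km, bearing=12.2°
Leg 5: dist=10128.7 km, bearing=72.6°
Leg 6: dist=9355.8 km, bearing=259.1°
Leg 7: dist=13398.0 km, bearing=28.1°
Total: 73318.1 km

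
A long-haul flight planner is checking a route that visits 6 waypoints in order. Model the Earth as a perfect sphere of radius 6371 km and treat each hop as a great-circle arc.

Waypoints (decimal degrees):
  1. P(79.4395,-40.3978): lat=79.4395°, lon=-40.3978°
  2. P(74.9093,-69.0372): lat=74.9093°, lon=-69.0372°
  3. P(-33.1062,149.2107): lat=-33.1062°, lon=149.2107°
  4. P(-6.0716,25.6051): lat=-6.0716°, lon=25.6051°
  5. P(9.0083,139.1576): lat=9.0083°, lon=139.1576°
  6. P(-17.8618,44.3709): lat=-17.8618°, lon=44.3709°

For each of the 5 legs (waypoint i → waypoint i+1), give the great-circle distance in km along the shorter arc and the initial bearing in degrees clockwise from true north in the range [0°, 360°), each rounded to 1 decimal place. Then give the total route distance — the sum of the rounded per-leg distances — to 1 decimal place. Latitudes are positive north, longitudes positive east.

Leg 1: dist=853.6 km, bearing=249.1°
Leg 2: dist=14935.4 km, bearing=313.5°
Leg 3: dist=12651.9 km, bearing=244.8°
Leg 4: dist=12692.1 km, bearing=82.8°
Leg 5: dist=10815.5 km, bearing=253.0°
Total: 51948.5 km

Leg 1: φ1=1.3864808, φ2=1.3074139, Δφ=-0.0790669, Δλ=-0.4998518 rad; a=sin²(Δφ/2)+cosφ1·cosφ2·sin²(Δλ/2)=0.0044809529; c=2·atan2(√a, √(1-a))=0.133980027; dist=6371·c=853.587 ≈ 853.6 km; running total=853.6 km
Leg 1 bearing: y=sinΔλ·cosφ2=-0.12478353, x=cosφ1·sinφ2-sinφ1·cosφ2·cosΔλ=-0.04767145; θ=atan2(y, x)=-110.9085° <0 so +360° → 249.0915° ≈ 249.1°
Leg 2: φ1=1.3074139, φ2=-0.5778122, Δφ=-1.8852261, Δλ=3.8091444 rad; a=sin²(Δφ/2)+cosφ1·cosφ2·sin²(Δλ/2)=0.8493130960; c=2·atan2(√a, √(1-a))=2.344271917; dist=6371·c=14935.356 ≈ 14935.4 km; running total=15789.0 km
Leg 2 bearing: y=sinΔλ·cosφ2=-0.51856589, x=cosφ1·sinφ2-sinφ1·cosφ2·cosΔλ=0.49296132; θ=atan2(y, x)=-46.4500° <0 so +360° → 313.54999° ≈ 313.5°
Leg 3: φ1=-0.5778122, φ2=-0.1059694, Δφ=0.4718428, Δλ=-2.1573247 rad; a=sin²(Δφ/2)+cosφ1·cosφ2·sin²(Δλ/2)=0.7016249056; c=2·atan2(√a, √(1-a))=1.985861763; dist=6371·c=12651.925 ≈ 12651.9 km; running total=28440.9 km
Leg 3 bearing: y=sinΔλ·cosφ2=-0.82819518, x=cosφ1·sinφ2-sinφ1·cosφ2·cosΔλ=-0.38920732; θ=atan2(y, x)=-115.1710° <0 so +360° → 244.8290° ≈ 244.8°
Leg 4: φ1=-0.1059694, φ2=0.1572245, Δφ=0.2631939, Δλ=1.9818650 rad; a=sin²(Δφ/2)+cosφ1·cosφ2·sin²(Δλ/2)=0.7045040393; c=2·atan2(√a, √(1-a))=1.992163123; dist=6371·c=12692.071 ≈ 12692.1 km; running total=41133.0 km
Leg 4 bearing: y=sinΔλ·cosφ2=0.90538751, x=cosφ1·sinφ2-sinφ1·cosφ2·cosΔλ=0.11395550; θ=atan2(y, x)=82.8263° ≈ 82.8°
Leg 5: φ1=0.1572245, φ2=-0.3117472, Δφ=-0.4689717, Δλ=-1.6543400 rad; a=sin²(Δφ/2)+cosφ1·cosφ2·sin²(Δλ/2)=0.5632352387; c=2·atan2(√a, √(1-a))=1.697606399; dist=6371·c=10815.450 ≈ 10815.5 km; running total=51948.5 km
Leg 5 bearing: y=sinΔλ·cosφ2=-0.94847948, x=cosφ1·sinφ2-sinφ1·cosφ2·cosΔλ=-0.29050283; θ=atan2(y, x)=-107.0289° <0 so +360° → 252.9711° ≈ 253.0°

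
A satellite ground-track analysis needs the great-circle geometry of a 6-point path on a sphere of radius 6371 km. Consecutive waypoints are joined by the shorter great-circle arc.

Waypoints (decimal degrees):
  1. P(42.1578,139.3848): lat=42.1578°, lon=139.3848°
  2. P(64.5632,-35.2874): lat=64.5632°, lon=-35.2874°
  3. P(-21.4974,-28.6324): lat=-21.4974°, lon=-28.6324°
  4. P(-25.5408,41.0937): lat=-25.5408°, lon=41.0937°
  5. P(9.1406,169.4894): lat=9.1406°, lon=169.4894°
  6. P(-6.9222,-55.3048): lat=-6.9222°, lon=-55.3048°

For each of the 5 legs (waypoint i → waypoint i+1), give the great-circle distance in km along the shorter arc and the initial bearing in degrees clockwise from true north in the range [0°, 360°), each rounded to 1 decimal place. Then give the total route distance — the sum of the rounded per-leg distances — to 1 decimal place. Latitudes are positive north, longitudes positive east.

Leg 1: φ1=0.7357924, φ2=1.1268404, Δφ=0.3910480, Δλ=-3.0486050 rad; a=sin²(Δφ/2)+cosφ1·cosφ2·sin²(Δλ/2)=0.3554564394; c=2·atan2(√a, √(1-a))=1.277523221; dist=6371·c=8139.100 ≈ 8139.1 km; running total=8139.1 km
Leg 1 bearing: y=sinΔλ·cosφ2=-0.03988208, x=cosφ1·sinφ2-sinφ1·cosφ2·cosΔλ=0.95647167; θ=atan2(y, x)=-2.3877° <0 so +360° → 357.6123° ≈ 357.6°
Leg 2: φ1=1.1268404, φ2=-0.3752004, Δφ=-1.5020408, Δλ=0.1161517 rad; a=sin²(Δφ/2)+cosφ1·cosφ2·sin²(Δλ/2)=0.4669957064; c=2·atan2(√a, √(1-a))=1.504739711; dist=6371·c=9586.697 ≈ 9586.7 km; running total=17725.8 km
Leg 2 bearing: y=sinΔλ·cosφ2=0.10782864, x=cosφ1·sinφ2-sinφ1·cosφ2·cosΔλ=-0.99197573; θ=atan2(y, x)=173.7963° ≈ 173.8°
Leg 3: φ1=-0.3752004, φ2=-0.4457711, Δφ=-0.0705706, Δλ=1.2169500 rad; a=sin²(Δφ/2)+cosφ1·cosφ2·sin²(Δλ/2)=0.2755511628; c=2·atan2(√a, √(1-a))=1.105264972; dist=6371·c=7041.643 ≈ 7041.6 km; running total=24767.4 km
Leg 3 bearing: y=sinΔλ·cosφ2=0.84637952, x=cosφ1·sinφ2-sinφ1·cosφ2·cosΔλ=-0.28658783; θ=atan2(y, x)=108.7063° ≈ 108.7°
Leg 4: φ1=-0.4457711, φ2=0.1595336, Δφ=0.6053046, Δλ=2.2409277 rad; a=sin²(Δφ/2)+cosφ1·cosφ2·sin²(Δλ/2)=0.8108855597; c=2·atan2(√a, √(1-a))=2.241798397; dist=6371·c=14282.498 ≈ 14282.5 km; running total=39049.9 km
Leg 4 bearing: y=sinΔλ·cosφ2=0.77378774, x=cosφ1·sinφ2-sinφ1·cosφ2·cosΔλ=-0.12105045; θ=atan2(y, x)=98.8912° ≈ 98.9°
Leg 5: φ1=0.1595336, φ2=-0.1208152, Δφ=-0.2803487, Δλ=-3.9233989 rad; a=sin²(Δφ/2)+cosφ1·cosφ2·sin²(Δλ/2)=0.8573346688; c=2·atan2(√a, √(1-a))=2.366947581; dist=6371·c=15079.823 ≈ 15079.8 km; running total=54129.7 km
Leg 5 bearing: y=sinΔλ·cosφ2=0.69942662, x=cosφ1·sinφ2-sinφ1·cosφ2·cosΔλ=-0.00708066; θ=atan2(y, x)=90.5800° ≈ 90.6°

Leg 1: dist=8139.1 km, bearing=357.6°
Leg 2: dist=9586.7 km, bearing=173.8°
Leg 3: dist=7041.6 km, bearing=108.7°
Leg 4: dist=14282.5 km, bearing=98.9°
Leg 5: dist=15079.8 km, bearing=90.6°
Total: 54129.7 km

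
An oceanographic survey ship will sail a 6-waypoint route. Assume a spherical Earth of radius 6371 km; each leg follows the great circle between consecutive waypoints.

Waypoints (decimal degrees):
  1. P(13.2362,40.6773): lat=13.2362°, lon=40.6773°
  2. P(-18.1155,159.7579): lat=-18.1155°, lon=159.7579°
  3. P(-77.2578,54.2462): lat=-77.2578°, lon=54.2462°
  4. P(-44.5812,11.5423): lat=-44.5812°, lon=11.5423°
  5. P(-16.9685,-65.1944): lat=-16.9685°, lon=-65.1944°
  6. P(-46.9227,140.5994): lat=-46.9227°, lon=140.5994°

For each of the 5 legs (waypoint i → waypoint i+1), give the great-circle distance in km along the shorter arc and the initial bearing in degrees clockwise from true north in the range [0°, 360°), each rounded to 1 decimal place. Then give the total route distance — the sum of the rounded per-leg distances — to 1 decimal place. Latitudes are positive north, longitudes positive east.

Leg 1: φ1=0.2310153, φ2=-0.3161751, Δφ=-0.5471904, Δλ=2.0783485 rad; a=sin²(Δφ/2)+cosφ1·cosφ2·sin²(Δλ/2)=0.7604343128; c=2·atan2(√a, √(1-a))=2.118664521; dist=6371·c=13498.012 ≈ 13498.0 km; running total=13498.0 km
Leg 1 bearing: y=sinΔλ·cosφ2=0.83061724, x=cosφ1·sinφ2-sinφ1·cosφ2·cosΔλ=-0.19690323; θ=atan2(y, x)=103.3362° ≈ 103.3°
Leg 2: φ1=-0.3161751, φ2=-1.3484030, Δφ=-1.0322279, Δλ=-1.8415266 rad; a=sin²(Δφ/2)+cosφ1·cosφ2·sin²(Δλ/2)=0.3763934344; c=2·atan2(√a, √(1-a))=1.320993273; dist=6371·c=8416.048 ≈ 8416.0 km; running total=21914.0 km
Leg 2 bearing: y=sinΔλ·cosφ2=-0.21253078, x=cosφ1·sinφ2-sinφ1·cosφ2·cosΔλ=-0.94536572; θ=atan2(y, x)=-167.3298° <0 so +360° → 192.6702° ≈ 192.7°
Leg 3: φ1=-1.3484030, φ2=-0.7780887, Δφ=0.5703143, Δλ=-0.7453237 rad; a=sin²(Δφ/2)+cosφ1·cosφ2·sin²(Δλ/2)=0.0999602224; c=2·atan2(√a, √(1-a))=0.643368505; dist=6371·c=4098.901 ≈ 4098.9 km; running total=26012.9 km
Leg 3 bearing: y=sinΔλ·cosφ2=-0.48305919, x=cosφ1·sinφ2-sinφ1·cosφ2·cosΔλ=0.35570567; θ=atan2(y, x)=-53.6335° <0 so +360° → 306.3665° ≈ 306.4°
Leg 4: φ1=-0.7780887, φ2=-0.2961562, Δφ=0.4819325, Δλ=-1.3393081 rad; a=sin²(Δφ/2)+cosφ1·cosφ2·sin²(Δλ/2)=0.3194256705; c=2·atan2(√a, √(1-a))=1.201296932; dist=6371·c=7653.463 ≈ 7653.5 km; running total=33666.4 km
Leg 4 bearing: y=sinΔλ·cosφ2=-0.93095262, x=cosφ1·sinφ2-sinφ1·cosφ2·cosΔλ=-0.05384109; θ=atan2(y, x)=-93.3100° <0 so +360° → 266.6900° ≈ 266.7°
Leg 5: φ1=-0.2961562, φ2=-0.8189556, Δφ=-0.5227994, Δλ=3.5917794 rad; a=sin²(Δφ/2)+cosφ1·cosφ2·sin²(Δλ/2)=0.6874954985; c=2·atan2(√a, √(1-a))=1.955183390; dist=6371·c=12456.473 ≈ 12456.5 km; running total=46122.9 km
Leg 5 bearing: y=sinΔλ·cosφ2=-0.29718953, x=cosφ1·sinφ2-sinφ1·cosφ2·cosΔλ=-0.87810030; θ=atan2(y, x)=-161.3018° <0 so +360° → 198.6982° ≈ 198.7°

Leg 1: dist=13498.0 km, bearing=103.3°
Leg 2: dist=8416.0 km, bearing=192.7°
Leg 3: dist=4098.9 km, bearing=306.4°
Leg 4: dist=7653.5 km, bearing=266.7°
Leg 5: dist=12456.5 km, bearing=198.7°
Total: 46122.9 km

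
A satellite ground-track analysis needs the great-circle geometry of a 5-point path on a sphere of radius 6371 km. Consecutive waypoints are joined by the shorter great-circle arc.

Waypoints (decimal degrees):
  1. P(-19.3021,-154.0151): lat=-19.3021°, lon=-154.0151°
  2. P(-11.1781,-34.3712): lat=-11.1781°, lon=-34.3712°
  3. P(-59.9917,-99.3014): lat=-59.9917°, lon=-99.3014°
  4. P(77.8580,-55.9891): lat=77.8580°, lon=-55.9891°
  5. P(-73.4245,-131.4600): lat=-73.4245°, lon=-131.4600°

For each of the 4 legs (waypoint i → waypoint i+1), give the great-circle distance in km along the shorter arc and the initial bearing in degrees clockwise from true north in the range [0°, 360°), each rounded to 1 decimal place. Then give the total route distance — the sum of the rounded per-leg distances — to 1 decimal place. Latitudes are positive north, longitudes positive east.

Leg 1: dist=12586.8 km, bearing=111.9°
Leg 2: dist=7553.3 km, bearing=209.3°
Leg 3: dist=15607.0 km, bearing=13.1°
Leg 4: dist=17481.3 km, bearing=225.5°
Total: 53228.4 km

Leg 1: φ1=-0.3368852, φ2=-0.1950946, Δφ=0.1417905, Δλ=2.0881800 rad; a=sin²(Δφ/2)+cosφ1·cosφ2·sin²(Δλ/2)=0.6969349014; c=2·atan2(√a, √(1-a))=1.975634264; dist=6371·c=12586.766 ≈ 12586.8 km; running total=12586.8 km
Leg 1 bearing: y=sinΔλ·cosφ2=0.85262850, x=cosφ1·sinφ2-sinφ1·cosφ2·cosΔλ=-0.34335292; θ=atan2(y, x)=111.9346° ≈ 111.9°
Leg 2: φ1=-0.1950946, φ2=-1.0470527, Δφ=-0.8519580, Δλ=-1.1332458 rad; a=sin²(Δφ/2)+cosφ1·cosφ2·sin²(Δλ/2)=0.3121164313; c=2·atan2(√a, √(1-a))=1.185571887; dist=6371·c=7553.278 ≈ 7553.3 km; running total=20140.1 km
Leg 2 bearing: y=sinΔλ·cosφ2=-0.45300976, x=cosφ1·sinφ2-sinφ1·cosφ2·cosΔλ=-0.80844370; θ=atan2(y, x)=-150.7360° <0 so +360° → 209.2640° ≈ 209.3°
Leg 3: φ1=-1.0470527, φ2=1.3588784, Δφ=2.4059311, Δλ=0.7559422 rad; a=sin²(Δφ/2)+cosφ1·cosφ2·sin²(Δλ/2)=0.8850195767; c=2·atan2(√a, √(1-a))=2.449698845; dist=6371·c=15607.031 ≈ 15607.0 km; running total=35747.1 km
Leg 3 bearing: y=sinΔλ·cosφ2=0.14428464, x=cosφ1·sinφ2-sinφ1·cosφ2·cosΔλ=0.62146733; θ=atan2(y, x)=13.0707° ≈ 13.1°
Leg 4: φ1=1.3588784, φ2=-1.2814993, Δφ=-2.6403777, Δλ=-1.3172157 rad; a=sin²(Δφ/2)+cosφ1·cosφ2·sin²(Δλ/2)=0.9609751233; c=2·atan2(√a, √(1-a))=2.743882396; dist=6371·c=17481.275 ≈ 17481.3 km; running total=53228.4 km
Leg 4 bearing: y=sinΔλ·cosφ2=-0.27615545, x=cosφ1·sinφ2-sinφ1·cosφ2·cosΔλ=-0.27156198; θ=atan2(y, x)=-134.5195° <0 so +360° → 225.4805° ≈ 225.5°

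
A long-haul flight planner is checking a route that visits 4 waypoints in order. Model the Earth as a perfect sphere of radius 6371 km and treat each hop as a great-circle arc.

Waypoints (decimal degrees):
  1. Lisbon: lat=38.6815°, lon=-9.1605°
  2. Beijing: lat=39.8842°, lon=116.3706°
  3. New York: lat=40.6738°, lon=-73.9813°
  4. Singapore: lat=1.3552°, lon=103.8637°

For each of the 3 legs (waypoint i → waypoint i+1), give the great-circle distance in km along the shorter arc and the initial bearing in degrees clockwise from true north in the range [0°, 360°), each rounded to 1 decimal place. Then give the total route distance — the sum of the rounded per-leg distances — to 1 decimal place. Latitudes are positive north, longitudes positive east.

Leg 1: φ1=0.6751195, φ2=0.6961106, Δφ=0.0209911, Δλ=2.1909310 rad; a=sin²(Δφ/2)+cosφ1·cosφ2·sin²(Δλ/2)=0.4736724336; c=2·atan2(√a, √(1-a))=1.518116832; dist=6371·c=9671.922 ≈ 9671.9 km; running total=9671.9 km
Leg 1 bearing: y=sinΔλ·cosφ2=0.62446308, x=cosφ1·sinφ2-sinφ1·cosφ2·cosΔλ=0.77927742; θ=atan2(y, x)=38.7065° ≈ 38.7°
Leg 2: φ1=0.6961106, φ2=0.7098917, Δφ=0.0137811, Δλ=-3.3222674 rad; a=sin²(Δφ/2)+cosφ1·cosφ2·sin²(Δλ/2)=0.5772880404; c=2·atan2(√a, √(1-a))=1.725994689; dist=6371·c=10996.312 ≈ 10996.3 km; running total=20668.2 km
Leg 2 bearing: y=sinΔλ·cosφ2=0.13628528, x=cosφ1·sinφ2-sinφ1·cosφ2·cosΔλ=0.97853593; θ=atan2(y, x)=7.9288° ≈ 7.9°
Leg 3: φ1=0.7098917, φ2=0.0236527, Δφ=-0.6862390, Δλ=3.1039808 rad; a=sin²(Δφ/2)+cosφ1·cosφ2·sin²(Δλ/2)=0.8711349038; c=2·atan2(√a, √(1-a))=2.407247622; dist=6371·c=15336.575 ≈ 15336.6 km; running total=36004.8 km
Leg 3 bearing: y=sinΔλ·cosφ2=0.03759246, x=cosφ1·sinφ2-sinφ1·cosφ2·cosΔλ=0.66904584; θ=atan2(y, x)=3.2160° ≈ 3.2°

Leg 1: dist=9671.9 km, bearing=38.7°
Leg 2: dist=10996.3 km, bearing=7.9°
Leg 3: dist=15336.6 km, bearing=3.2°
Total: 36004.8 km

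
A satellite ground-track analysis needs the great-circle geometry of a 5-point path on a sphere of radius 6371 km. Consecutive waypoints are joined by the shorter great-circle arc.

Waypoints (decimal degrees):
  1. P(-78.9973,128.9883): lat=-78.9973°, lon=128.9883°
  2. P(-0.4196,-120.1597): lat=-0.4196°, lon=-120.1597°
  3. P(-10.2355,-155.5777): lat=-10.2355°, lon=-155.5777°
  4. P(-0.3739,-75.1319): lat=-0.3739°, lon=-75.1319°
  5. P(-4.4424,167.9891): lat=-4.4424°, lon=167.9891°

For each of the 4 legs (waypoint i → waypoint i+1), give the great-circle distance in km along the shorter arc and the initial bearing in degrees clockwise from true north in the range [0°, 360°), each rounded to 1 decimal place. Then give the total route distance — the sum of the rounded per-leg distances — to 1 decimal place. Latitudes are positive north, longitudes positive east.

Leg 1: dist=10394.8 km, bearing=110.6°
Leg 2: dist=4065.0 km, bearing=253.2°
Leg 3: dist=8954.8 km, bearing=88.7°
Leg 4: dist=12983.0 km, bearing=264.8°
Total: 36397.6 km

Leg 1: φ1=-1.3787630, φ2=-0.0073234, Δφ=1.3714396, Δλ=-4.3484529 rad; a=sin²(Δφ/2)+cosφ1·cosφ2·sin²(Δλ/2)=0.5303726926; c=2·atan2(√a, √(1-a))=1.631579133; dist=6371·c=10394.791 ≈ 10394.8 km; running total=10394.8 km
Leg 1 bearing: y=sinΔλ·cosφ2=0.93447795, x=cosφ1·sinφ2-sinφ1·cosφ2·cosΔλ=-0.35080046; θ=atan2(y, x)=110.5760° ≈ 110.6°
Leg 2: φ1=-0.0073234, φ2=-0.1786432, Δφ=-0.1713198, Δλ=-0.6181607 rad; a=sin²(Δφ/2)+cosφ1·cosφ2·sin²(Δλ/2)=0.0983718563; c=2·atan2(√a, √(1-a))=0.638054157; dist=6371·c=4065.043 ≈ 4065.0 km; running total=14459.8 km
Leg 2 bearing: y=sinΔλ·cosφ2=-0.57031429, x=cosφ1·sinφ2-sinφ1·cosφ2·cosΔλ=-0.17181660; θ=atan2(y, x)=-106.7658° <0 so +360° → 253.2342° ≈ 253.2°
Leg 3: φ1=-0.1786432, φ2=-0.0065258, Δφ=0.1721174, Δλ=1.4040441 rad; a=sin²(Δφ/2)+cosφ1·cosφ2·sin²(Δλ/2)=0.4177524135; c=2·atan2(√a, √(1-a))=1.405550136; dist=6371·c=8954.760 ≈ 8954.8 km; running total=23414.6 km
Leg 3 bearing: y=sinΔλ·cosφ2=0.98610803, x=cosφ1·sinφ2-sinφ1·cosφ2·cosΔλ=0.02307131; θ=atan2(y, x)=88.6597° ≈ 88.7°
Leg 4: φ1=-0.0065258, φ2=-0.0775345, Δφ=-0.0710087, Δλ=4.2432619 rad; a=sin²(Δφ/2)+cosφ1·cosφ2·sin²(Δλ/2)=0.7251172461; c=2·atan2(√a, √(1-a))=2.037824264; dist=6371·c=12982.978 ≈ 12983.0 km; running total=36397.6 km
Leg 4 bearing: y=sinΔλ·cosφ2=-0.88928358, x=cosφ1·sinφ2-sinφ1·cosφ2·cosΔλ=-0.08039667; θ=atan2(y, x)=-95.1658° <0 so +360° → 264.8342° ≈ 264.8°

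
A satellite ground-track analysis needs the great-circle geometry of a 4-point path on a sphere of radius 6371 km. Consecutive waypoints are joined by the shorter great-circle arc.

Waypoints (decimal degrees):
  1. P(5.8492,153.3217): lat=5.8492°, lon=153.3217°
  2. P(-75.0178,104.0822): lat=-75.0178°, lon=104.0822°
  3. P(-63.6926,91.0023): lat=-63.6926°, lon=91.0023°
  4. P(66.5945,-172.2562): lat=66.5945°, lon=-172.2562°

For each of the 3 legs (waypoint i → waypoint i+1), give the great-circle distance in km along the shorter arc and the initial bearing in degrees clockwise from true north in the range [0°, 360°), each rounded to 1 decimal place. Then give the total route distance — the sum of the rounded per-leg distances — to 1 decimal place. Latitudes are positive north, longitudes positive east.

Leg 1: φ1=0.1020878, φ2=-1.3093076, Δφ=-1.4113954, Δλ=-0.8593914 rad; a=sin²(Δφ/2)+cosφ1·cosφ2·sin²(Δλ/2)=0.4652691803; c=2·atan2(√a, √(1-a))=1.501278708; dist=6371·c=9564.647 ≈ 9564.6 km; running total=9564.6 km
Leg 1 bearing: y=sinΔλ·cosφ2=-0.19581398, x=cosφ1·sinφ2-sinφ1·cosφ2·cosΔλ=-0.97817788; θ=atan2(y, x)=-168.6800° <0 so +360° → 191.3200° ≈ 191.3°
Leg 2: φ1=-1.3093076, φ2=-1.1116456, Δφ=0.1976620, Δλ=-0.2282873 rad; a=sin²(Δφ/2)+cosφ1·cosφ2·sin²(Δλ/2)=0.0112220732; c=2·atan2(√a, √(1-a))=0.212266856; dist=6371·c=1352.352 ≈ 1352.4 km; running total=10917.0 km
Leg 2 bearing: y=sinΔλ·cosφ2=-0.10029747, x=cosφ1·sinφ2-sinφ1·cosφ2·cosΔλ=0.18526999; θ=atan2(y, x)=-28.4293° <0 so +360° → 331.5707° ≈ 331.6°
Leg 3: φ1=-1.1116456, φ2=1.1622933, Δφ=2.2739389, Δλ=-4.5947276 rad; a=sin²(Δφ/2)+cosφ1·cosφ2·sin²(Δλ/2)=0.9216671824; c=2·atan2(√a, √(1-a))=2.574254419; dist=6371·c=16400.575 ≈ 16400.6 km; running total=27317.6 km
Leg 3 bearing: y=sinΔλ·cosφ2=0.39448945, x=cosφ1·sinφ2-sinφ1·cosφ2·cosΔλ=0.36491810; θ=atan2(y, x)=47.2300° ≈ 47.2°

Leg 1: dist=9564.6 km, bearing=191.3°
Leg 2: dist=1352.4 km, bearing=331.6°
Leg 3: dist=16400.6 km, bearing=47.2°
Total: 27317.6 km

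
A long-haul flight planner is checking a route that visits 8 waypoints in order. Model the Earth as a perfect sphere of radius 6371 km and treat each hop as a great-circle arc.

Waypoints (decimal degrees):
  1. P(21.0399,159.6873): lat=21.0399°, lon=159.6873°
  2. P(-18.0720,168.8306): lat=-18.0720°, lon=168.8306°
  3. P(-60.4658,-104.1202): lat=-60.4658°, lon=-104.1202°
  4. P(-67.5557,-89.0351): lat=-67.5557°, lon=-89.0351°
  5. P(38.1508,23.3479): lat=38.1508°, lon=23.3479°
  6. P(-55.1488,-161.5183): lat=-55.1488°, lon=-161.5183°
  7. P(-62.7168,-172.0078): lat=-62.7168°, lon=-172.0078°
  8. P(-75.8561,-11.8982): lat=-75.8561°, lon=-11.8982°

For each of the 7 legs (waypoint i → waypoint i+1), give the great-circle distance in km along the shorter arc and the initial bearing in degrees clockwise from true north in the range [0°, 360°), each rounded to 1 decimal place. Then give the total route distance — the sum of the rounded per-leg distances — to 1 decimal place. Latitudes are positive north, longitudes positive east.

Leg 1: φ1=0.3672155, φ2=-0.3154159, Δφ=-0.6826314, Δλ=0.1595807 rad; a=sin²(Δφ/2)+cosφ1·cosφ2·sin²(Δλ/2)=0.1176792331; c=2·atan2(√a, √(1-a))=0.700311411; dist=6371·c=4461.684 ≈ 4461.7 km; running total=4461.7 km
Leg 1 bearing: y=sinΔλ·cosφ2=0.15106509, x=cosφ1·sinφ2-sinφ1·cosφ2·cosΔλ=-0.62650033; θ=atan2(y, x)=166.4433° ≈ 166.4°
Leg 2: φ1=-0.3154159, φ2=-1.0553273, Δφ=-0.7399114, Δλ=-4.7638902 rad; a=sin²(Δφ/2)+cosφ1·cosφ2·sin²(Δλ/2)=0.3529862430; c=2·atan2(√a, √(1-a))=1.272358428; dist=6371·c=8106.196 ≈ 8106.2 km; running total=12567.9 km
Leg 2 bearing: y=sinΔλ·cosφ2=0.49228940, x=cosφ1·sinφ2-sinφ1·cosφ2·cosΔλ=-0.81926734; θ=atan2(y, x)=148.9988° ≈ 149.0°
Leg 3: φ1=-1.0553273, φ2=-1.1790694, Δφ=-0.1237421, Δλ=0.2632847 rad; a=sin²(Δφ/2)+cosφ1·cosφ2·sin²(Δλ/2)=0.0070657689; c=2·atan2(√a, √(1-a))=0.168314866; dist=6371·c=1072.334 ≈ 1072.3 km; running total=13640.2 km
Leg 3 bearing: y=sinΔλ·cosφ2=0.09936088, x=cosφ1·sinφ2-sinφ1·cosφ2·cosΔλ=-0.13487324; θ=atan2(y, x)=143.6210° ≈ 143.6°
Leg 4: φ1=-1.1790694, φ2=0.6658571, Δφ=1.8449265, Δλ=1.9614534 rad; a=sin²(Δφ/2)+cosφ1·cosφ2·sin²(Δλ/2)=0.8426337749; c=2·atan2(√a, √(1-a))=2.325767329; dist=6371·c=14817.464 ≈ 14817.5 km; running total=28457.7 km
Leg 4 bearing: y=sinΔλ·cosφ2=0.72714045, x=cosφ1·sinφ2-sinφ1·cosφ2·cosΔλ=-0.04092865; θ=atan2(y, x)=93.2216° ≈ 93.2°
Leg 5: φ1=0.6658571, φ2=-0.9625281, Δφ=-1.6283852, Δλ=-3.2265239 rad; a=sin²(Δφ/2)+cosφ1·cosφ2·sin²(Δλ/2)=0.9773475900; c=2·atan2(√a, √(1-a))=2.839430109; dist=6371·c=18090.009 ≈ 18090.0 km; running total=46547.7 km
Leg 5 bearing: y=sinΔλ·cosφ2=0.04847537, x=cosφ1·sinφ2-sinφ1·cosφ2·cosΔλ=-0.29361071; θ=atan2(y, x)=170.6250° ≈ 170.6°
Leg 6: φ1=-0.9625281, φ2=-1.0946147, Δφ=-0.1320865, Δλ=-0.1830763 rad; a=sin²(Δφ/2)+cosφ1·cosφ2·sin²(Δλ/2)=0.0065441495; c=2·atan2(√a, √(1-a))=0.161968822; dist=6371·c=1031.903 ≈ 1031.9 km; running total=47579.6 km
Leg 6 bearing: y=sinΔλ·cosφ2=-0.08345216, x=cosφ1·sinφ2-sinφ1·cosφ2·cosΔλ=-0.13798925; θ=atan2(y, x)=-148.8356° <0 so +360° → 211.1644° ≈ 211.2°
Leg 7: φ1=-1.0946147, φ2=-1.3239387, Δφ=-0.2293240, Δλ=2.7944397 rad; a=sin²(Δφ/2)+cosφ1·cosφ2·sin²(Δλ/2)=0.1217599010; c=2·atan2(√a, √(1-a))=0.712881918; dist=6371·c=4541.771 ≈ 4541.8 km; running total=52121.4 km
Leg 7 bearing: y=sinΔλ·cosφ2=0.08313599, x=cosφ1·sinφ2-sinφ1·cosφ2·cosΔλ=-0.64871112; θ=atan2(y, x)=172.6970° ≈ 172.7°

Leg 1: dist=4461.7 km, bearing=166.4°
Leg 2: dist=8106.2 km, bearing=149.0°
Leg 3: dist=1072.3 km, bearing=143.6°
Leg 4: dist=14817.5 km, bearing=93.2°
Leg 5: dist=18090.0 km, bearing=170.6°
Leg 6: dist=1031.9 km, bearing=211.2°
Leg 7: dist=4541.8 km, bearing=172.7°
Total: 52121.4 km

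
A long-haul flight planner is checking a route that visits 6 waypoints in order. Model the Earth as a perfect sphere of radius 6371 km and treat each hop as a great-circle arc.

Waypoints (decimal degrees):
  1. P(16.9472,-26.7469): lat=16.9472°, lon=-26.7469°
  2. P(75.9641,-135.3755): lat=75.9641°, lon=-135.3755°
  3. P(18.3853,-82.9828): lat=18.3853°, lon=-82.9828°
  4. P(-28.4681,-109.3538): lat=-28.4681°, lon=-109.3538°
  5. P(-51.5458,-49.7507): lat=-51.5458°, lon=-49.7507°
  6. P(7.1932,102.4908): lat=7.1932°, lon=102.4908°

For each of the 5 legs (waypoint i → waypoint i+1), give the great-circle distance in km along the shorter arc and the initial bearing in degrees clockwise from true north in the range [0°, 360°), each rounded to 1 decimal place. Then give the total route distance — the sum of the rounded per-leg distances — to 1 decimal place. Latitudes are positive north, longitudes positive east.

Leg 1: φ1=0.2957844, φ2=1.3258237, Δφ=1.0300392, Δλ=-1.8959267 rad; a=sin²(Δφ/2)+cosφ1·cosφ2·sin²(Δλ/2)=0.3956599970; c=2·atan2(√a, √(1-a))=1.360571271; dist=6371·c=8668.200 ≈ 8668.2 km; running total=8668.2 km
Leg 1 bearing: y=sinΔλ·cosφ2=-0.22982345, x=cosφ1·sinφ2-sinφ1·cosφ2·cosΔλ=0.95059657; θ=atan2(y, x)=-13.5915° <0 so +360° → 346.4085° ≈ 346.4°
Leg 2: φ1=1.3258237, φ2=0.3208840, Δφ=-1.0049396, Δλ=0.9144251 rad; a=sin²(Δφ/2)+cosφ1·cosφ2·sin²(Δλ/2)=0.2767814142; c=2·atan2(√a, √(1-a))=1.108016598; dist=6371·c=7059.174 ≈ 7059.2 km; running total=15727.4 km
Leg 2 bearing: y=sinΔλ·cosφ2=0.75177500, x=cosφ1·sinφ2-sinφ1·cosφ2·cosΔλ=-0.48531248; θ=atan2(y, x)=122.8445° ≈ 122.8°
Leg 3: φ1=0.3208840, φ2=-0.4968621, Δφ=-0.8177461, Δλ=-0.4602608 rad; a=sin²(Δφ/2)+cosφ1·cosφ2·sin²(Δλ/2)=0.2014717046; c=2·atan2(√a, √(1-a))=0.930969425; dist=6371·c=5931.206 ≈ 5931.2 km; running total=21658.6 km
Leg 3 bearing: y=sinΔλ·cosφ2=-0.39047248, x=cosφ1·sinφ2-sinφ1·cosφ2·cosΔλ=-0.70075293; θ=atan2(y, x)=-150.8726° <0 so +360° → 209.1274° ≈ 209.1°
Leg 4: φ1=-0.4968621, φ2=-0.8996439, Δφ=-0.4027818, Δλ=1.0402703 rad; a=sin²(Δφ/2)+cosφ1·cosφ2·sin²(Δλ/2)=0.1750493109; c=2·atan2(√a, √(1-a))=0.863341660; dist=6371·c=5500.3497 ≈ 5500.3 km; running total=27158.9 km
Leg 4 bearing: y=sinΔλ·cosφ2=0.53640466, x=cosφ1·sinφ2-sinφ1·cosφ2·cosΔλ=-0.53842199; θ=atan2(y, x)=135.1075° ≈ 135.1°
Leg 5: φ1=-0.8996439, φ2=0.1255450, Δφ=1.0251889, Δλ=2.6571154 rad; a=sin²(Δφ/2)+cosφ1·cosφ2·sin²(Δλ/2)=0.8220233288; c=2·atan2(√a, √(1-a))=2.270572733; dist=6371·c=14465.819 ≈ 14465.8 km; running total=41624.7 km
Leg 5 bearing: y=sinΔλ·cosφ2=0.46208019, x=cosφ1·sinφ2-sinφ1·cosφ2·cosΔλ=-0.60966040; θ=atan2(y, x)=142.8404° ≈ 142.8°

Leg 1: dist=8668.2 km, bearing=346.4°
Leg 2: dist=7059.2 km, bearing=122.8°
Leg 3: dist=5931.2 km, bearing=209.1°
Leg 4: dist=5500.3 km, bearing=135.1°
Leg 5: dist=14465.8 km, bearing=142.8°
Total: 41624.7 km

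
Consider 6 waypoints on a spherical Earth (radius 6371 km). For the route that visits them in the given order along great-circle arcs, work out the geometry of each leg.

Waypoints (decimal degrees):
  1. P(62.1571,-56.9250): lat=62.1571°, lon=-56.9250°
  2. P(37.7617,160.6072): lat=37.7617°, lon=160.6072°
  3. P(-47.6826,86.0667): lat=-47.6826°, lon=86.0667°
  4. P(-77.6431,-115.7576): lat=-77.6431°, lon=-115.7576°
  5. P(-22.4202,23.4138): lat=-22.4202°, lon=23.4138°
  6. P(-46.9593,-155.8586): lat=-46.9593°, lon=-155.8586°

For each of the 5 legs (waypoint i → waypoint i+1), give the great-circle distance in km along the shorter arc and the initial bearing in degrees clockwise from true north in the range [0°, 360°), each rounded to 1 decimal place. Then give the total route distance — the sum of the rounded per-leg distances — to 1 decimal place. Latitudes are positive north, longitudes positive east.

Leg 1: dist=8406.4 km, bearing=330.2°
Leg 2: dist=12021.9 km, bearing=223.1°
Leg 3: dist=5998.5 km, bearing=174.4°
Leg 4: dist=8575.6 km, bearing=141.7°
Leg 5: dist=12300.1 km, bearing=180.5°
Total: 47302.5 km

Leg 1: φ1=1.0848460, φ2=0.6590660, Δφ=-0.4257801, Δλ=3.7966531 rad; a=sin²(Δφ/2)+cosφ1·cosφ2·sin²(Δλ/2)=0.3756603468; c=2·atan2(√a, √(1-a))=1.319479839; dist=6371·c=8406.406 ≈ 8406.4 km; running total=8406.4 km
Leg 1 bearing: y=sinΔλ·cosφ2=-0.48161761, x=cosφ1·sinφ2-sinφ1·cosφ2·cosΔλ=0.84035890; θ=atan2(y, x)=-29.8174° <0 so +360° → 330.1826° ≈ 330.2°
Leg 2: φ1=0.6590660, φ2=-0.8322184, Δφ=-1.4912844, Δλ=-1.3009772 rad; a=sin²(Δφ/2)+cosφ1·cosφ2·sin²(Δλ/2)=0.6554687421; c=2·atan2(√a, √(1-a))=1.886975579; dist=6371·c=12021.921 ≈ 12021.9 km; running total=20428.3 km
Leg 2 bearing: y=sinΔλ·cosφ2=-0.64887878, x=cosφ1·sinφ2-sinφ1·cosφ2·cosΔλ=-0.69445965; θ=atan2(y, x)=-136.9434° <0 so +360° → 223.0566° ≈ 223.1°
Leg 3: φ1=-0.8322184, φ2=-1.3551277, Δφ=-0.5229094, Δλ=-3.5224985 rad; a=sin²(Δφ/2)+cosφ1·cosφ2·sin²(Δλ/2)=0.2057251905; c=2·atan2(√a, √(1-a))=0.941532662; dist=6371·c=5998.505 ≈ 5998.5 km; running total=26426.8 km
Leg 3 bearing: y=sinΔλ·cosφ2=0.07955719, x=cosφ1·sinφ2-sinφ1·cosφ2·cosΔλ=-0.80453713; θ=atan2(y, x)=174.3526° ≈ 174.4°
Leg 4: φ1=-1.3551277, φ2=-0.3913063, Δφ=0.9638214, Δλ=2.4289992 rad; a=sin²(Δφ/2)+cosφ1·cosφ2·sin²(Δλ/2)=0.3885635081; c=2·atan2(√a, √(1-a))=1.346035733; dist=6371·c=8575.594 ≈ 8575.6 km; running total=35002.4 km
Leg 4 bearing: y=sinΔλ·cosφ2=0.60437883, x=cosφ1·sinφ2-sinφ1·cosφ2·cosΔλ=-0.76488814; θ=atan2(y, x)=141.6859° ≈ 141.7°
Leg 5: φ1=-0.3913063, φ2=-0.8195944, Δφ=-0.4282881, Δλ=-3.1288936 rad; a=sin²(Δφ/2)+cosφ1·cosφ2·sin²(Δλ/2)=0.6760628342; c=2·atan2(√a, √(1-a))=1.930637591; dist=6371·c=12300.092 ≈ 12300.1 km; running total=47302.5 km
Leg 5 bearing: y=sinΔλ·cosφ2=-0.00866707, x=cosφ1·sinφ2-sinφ1·cosφ2·cosΔλ=-0.93591260; θ=atan2(y, x)=-179.4694° <0 so +360° → 180.5306° ≈ 180.5°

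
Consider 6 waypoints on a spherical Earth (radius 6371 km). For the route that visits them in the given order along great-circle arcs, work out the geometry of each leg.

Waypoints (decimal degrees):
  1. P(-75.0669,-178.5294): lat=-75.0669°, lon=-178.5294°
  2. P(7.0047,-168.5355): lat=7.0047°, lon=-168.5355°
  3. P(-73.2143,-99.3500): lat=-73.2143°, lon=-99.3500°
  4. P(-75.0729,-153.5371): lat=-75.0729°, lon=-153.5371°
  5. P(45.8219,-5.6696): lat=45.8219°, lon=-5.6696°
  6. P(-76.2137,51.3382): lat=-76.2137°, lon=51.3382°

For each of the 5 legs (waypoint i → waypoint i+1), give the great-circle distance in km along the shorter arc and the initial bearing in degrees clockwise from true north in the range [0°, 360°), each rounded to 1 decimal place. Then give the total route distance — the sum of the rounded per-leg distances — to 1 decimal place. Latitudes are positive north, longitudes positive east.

Leg 1: φ1=-1.3101646, φ2=0.1222551, Δφ=1.4324196, Δλ=0.1744265 rad; a=sin²(Δφ/2)+cosφ1·cosφ2·sin²(Δλ/2)=0.4329727300; c=2·atan2(√a, √(1-a))=1.436336998; dist=6371·c=9150.903 ≈ 9150.9 km; running total=9150.9 km
Leg 1 bearing: y=sinΔλ·cosφ2=0.17224803, x=cosφ1·sinφ2-sinφ1·cosφ2·cosΔλ=0.97588934; θ=atan2(y, x)=10.0098° ≈ 10.0°
Leg 2: φ1=0.1222551, φ2=-1.2778306, Δφ=-1.4000857, Δλ=1.2075148 rad; a=sin²(Δφ/2)+cosφ1·cosφ2·sin²(Δλ/2)=0.5074499537; c=2·atan2(√a, √(1-a))=1.585696785; dist=6371·c=10102.474 ≈ 10102.5 km; running total=19253.4 km
Leg 2 bearing: y=sinΔλ·cosφ2=0.26994502, x=cosφ1·sinφ2-sinφ1·cosφ2·cosΔλ=-0.96276045; θ=atan2(y, x)=164.3372° ≈ 164.3°
Leg 3: φ1=-1.2778306, φ2=-1.3102693, Δφ=-0.0324387, Δλ=-0.9457433 rad; a=sin²(Δφ/2)+cosφ1·cosφ2·sin²(Δλ/2)=0.0156937741; c=2·atan2(√a, √(1-a))=0.251209605; dist=6371·c=1600.456 ≈ 1600.5 km; running total=20853.9 km
Leg 3 bearing: y=sinΔλ·cosφ2=-0.20888787, x=cosφ1·sinφ2-sinφ1·cosφ2·cosΔλ=-0.13474337; θ=atan2(y, x)=-122.8241° <0 so +360° → 237.1759° ≈ 237.2°
Leg 4: φ1=-1.3102693, φ2=0.7997430, Δφ=2.1100123, Δλ=2.5807747 rad; a=sin²(Δφ/2)+cosφ1·cosφ2·sin²(Δλ/2)=0.9224949436; c=2·atan2(√a, √(1-a))=2.577342583; dist=6371·c=16420.2496 ≈ 16420.2 km; running total=37274.1 km
Leg 4 bearing: y=sinΔλ·cosφ2=0.37066171, x=cosφ1·sinφ2-sinφ1·cosφ2·cosΔλ=-0.38548928; θ=atan2(y, x)=136.1234° ≈ 136.1°
Leg 5: φ1=0.7997430, φ2=-1.3301800, Δφ=-2.1299230, Δλ=0.9949738 rad; a=sin²(Δφ/2)+cosφ1·cosφ2·sin²(Δλ/2)=0.8030434210; c=2·atan2(√a, √(1-a))=2.221927896; dist=6371·c=14155.903 ≈ 14155.9 km; running total=51430.0 km
Leg 5 bearing: y=sinΔλ·cosφ2=0.19987391, x=cosφ1·sinφ2-sinφ1·cosφ2·cosΔλ=-0.76987607; θ=atan2(y, x)=165.4463° ≈ 165.4°

Leg 1: dist=9150.9 km, bearing=10.0°
Leg 2: dist=10102.5 km, bearing=164.3°
Leg 3: dist=1600.5 km, bearing=237.2°
Leg 4: dist=16420.2 km, bearing=136.1°
Leg 5: dist=14155.9 km, bearing=165.4°
Total: 51430.0 km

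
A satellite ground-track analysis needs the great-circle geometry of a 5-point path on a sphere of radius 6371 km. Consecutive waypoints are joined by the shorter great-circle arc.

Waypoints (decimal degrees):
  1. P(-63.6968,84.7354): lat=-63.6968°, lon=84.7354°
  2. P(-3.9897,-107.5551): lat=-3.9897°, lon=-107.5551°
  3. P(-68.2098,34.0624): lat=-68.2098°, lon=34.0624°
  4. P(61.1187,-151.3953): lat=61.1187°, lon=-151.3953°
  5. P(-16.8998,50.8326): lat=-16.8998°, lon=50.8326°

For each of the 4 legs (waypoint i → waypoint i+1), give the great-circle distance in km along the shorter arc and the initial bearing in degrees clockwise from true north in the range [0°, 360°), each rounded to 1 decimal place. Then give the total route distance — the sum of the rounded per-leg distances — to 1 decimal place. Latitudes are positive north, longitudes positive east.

Leg 1: φ1=-1.1117189, φ2=-0.0696334, Δφ=1.0420855, Δλ=-3.3561023 rad; a=sin²(Δφ/2)+cosφ1·cosφ2·sin²(Δλ/2)=0.6847714052; c=2·atan2(√a, √(1-a))=1.949313282; dist=6371·c=12419.075 ≈ 12419.1 km; running total=12419.1 km
Leg 1 bearing: y=sinΔλ·cosφ2=0.21235251, x=cosφ1·sinφ2-sinφ1·cosφ2·cosΔλ=-0.90462397; θ=atan2(y, x)=166.7895° ≈ 166.8°
Leg 2: φ1=-0.0696334, φ2=-1.1904856, Δφ=-1.1208522, Δλ=2.4716917 rad; a=sin²(Δφ/2)+cosφ1·cosφ2·sin²(Δλ/2)=0.6128367521; c=2·atan2(√a, √(1-a))=1.798430646; dist=6371·c=11457.802 ≈ 11457.8 km; running total=23876.9 km
Leg 2 bearing: y=sinΔλ·cosφ2=0.23048679, x=cosφ1·sinφ2-sinφ1·cosφ2·cosΔλ=-0.94654493; θ=atan2(y, x)=166.3146° ≈ 166.3°
Leg 3: φ1=-1.1904856, φ2=1.0667225, Δφ=2.2572081, Δλ=-3.2368475 rad; a=sin²(Δφ/2)+cosφ1·cosφ2·sin²(Δλ/2)=0.9957691678; c=2·atan2(√a, √(1-a))=3.011411052; dist=6371·c=19185.700 ≈ 19185.7 km; running total=43062.6 km
Leg 3 bearing: y=sinΔλ·cosφ2=0.04593822, x=cosφ1·sinφ2-sinφ1·cosφ2·cosΔλ=-0.12141420; θ=atan2(y, x)=159.2754° ≈ 159.3°
Leg 4: φ1=1.0667225, φ2=-0.2949572, Δφ=-1.3616797, Δλ=3.5295427 rad; a=sin²(Δφ/2)+cosφ1·cosφ2·sin²(Δλ/2)=0.8411687409; c=2·atan2(√a, √(1-a))=2.321751696; dist=6371·c=14791.880 ≈ 14791.9 km; running total=57854.5 km
Leg 4 bearing: y=sinΔλ·cosφ2=-0.36195492, x=cosφ1·sinφ2-sinφ1·cosφ2·cosΔλ=0.63514109; θ=atan2(y, x)=-29.6780° <0 so +360° → 330.3220° ≈ 330.3°

Leg 1: dist=12419.1 km, bearing=166.8°
Leg 2: dist=11457.8 km, bearing=166.3°
Leg 3: dist=19185.7 km, bearing=159.3°
Leg 4: dist=14791.9 km, bearing=330.3°
Total: 57854.5 km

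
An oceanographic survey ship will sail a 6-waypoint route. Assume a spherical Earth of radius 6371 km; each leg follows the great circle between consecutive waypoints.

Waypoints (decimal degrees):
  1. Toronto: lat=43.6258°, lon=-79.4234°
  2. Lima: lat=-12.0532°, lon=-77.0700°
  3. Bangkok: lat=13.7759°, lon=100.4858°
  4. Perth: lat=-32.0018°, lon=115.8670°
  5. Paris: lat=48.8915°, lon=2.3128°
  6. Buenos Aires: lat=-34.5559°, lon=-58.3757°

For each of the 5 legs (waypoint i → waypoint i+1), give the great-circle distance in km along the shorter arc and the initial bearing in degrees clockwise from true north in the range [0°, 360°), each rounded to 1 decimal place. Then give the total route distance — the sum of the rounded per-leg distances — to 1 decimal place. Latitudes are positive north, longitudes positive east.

Leg 1: dist=6195.8 km, bearing=177.2°
Leg 2: dist=19688.2 km, bearing=53.9°
Leg 3: dist=5347.5 km, bearing=162.4°
Leg 4: dist=14285.3 km, bearing=309.7°
Leg 5: dist=11046.0 km, bearing=226.7°
Total: 56562.8 km

Leg 1: φ1=0.7614138, φ2=-0.2103680, Δφ=-0.9717819, Δλ=0.0410746 rad; a=sin²(Δφ/2)+cosφ1·cosφ2·sin²(Δλ/2)=0.2183841416; c=2·atan2(√a, √(1-a))=0.972504642; dist=6371·c=6195.827 ≈ 6195.8 km; running total=6195.8 km
Leg 1 bearing: y=sinΔλ·cosφ2=0.04015776, x=cosφ1·sinφ2-sinφ1·cosφ2·cosΔλ=-0.82532260; θ=atan2(y, x)=177.2144° ≈ 177.2°
Leg 2: φ1=-0.2103680, φ2=0.2404348, Δφ=0.4508028, Δλ=3.0989333 rad; a=sin²(Δφ/2)+cosφ1·cosφ2·sin²(Δλ/2)=0.9993419532; c=2·atan2(√a, √(1-a))=3.090282180; dist=6371·c=19688.188 ≈ 19688.2 km; running total=25884.0 km
Leg 2 bearing: y=sinΔλ·cosφ2=0.04141966, x=cosφ1·sinφ2-sinφ1·cosφ2·cosΔλ=0.03024677; θ=atan2(y, x)=53.8612° ≈ 53.9°
Leg 3: φ1=0.2404348, φ2=-0.5585368, Δφ=-0.7989716, Δλ=0.2684526 rad; a=sin²(Δφ/2)+cosφ1·cosφ2·sin²(Δλ/2)=0.1660282831; c=2·atan2(√a, √(1-a))=0.839354393; dist=6371·c=5347.527 ≈ 5347.5 km; running total=31231.5 km
Leg 3 bearing: y=sinΔλ·cosφ2=0.22493166, x=cosφ1·sinφ2-sinφ1·cosφ2·cosΔλ=-0.70940631; θ=atan2(y, x)=162.4077° ≈ 162.4°
Leg 4: φ1=-0.5585368, φ2=0.8533177, Δφ=1.4118544, Δλ=-1.9818947 rad; a=sin²(Δφ/2)+cosφ1·cosφ2·sin²(Δλ/2)=0.8110550682; c=2·atan2(√a, √(1-a))=2.242231333; dist=6371·c=14285.256 ≈ 14285.3 km; running total=45516.8 km
Leg 4 bearing: y=sinΔλ·cosφ2=-0.60270683, x=cosφ1·sinφ2-sinφ1·cosφ2·cosΔλ=0.49972338; θ=atan2(y, x)=-50.3368° <0 so +360° → 309.6632° ≈ 309.7°
Leg 5: φ1=0.8533177, φ2=-0.6031142, Δφ=-1.4564319, Δλ=-1.0592141 rad; a=sin²(Δφ/2)+cosφ1·cosφ2·sin²(Δλ/2)=0.5811417729; c=2·atan2(√a, √(1-a))=1.733800764; dist=6371·c=11046.045 ≈ 11046.0 km; running total=56562.8 km
Leg 5 bearing: y=sinΔλ·cosφ2=-0.71813196, x=cosφ1·sinφ2-sinφ1·cosφ2·cosΔλ=-0.67672043; θ=atan2(y, x)=-133.2995° <0 so +360° → 226.7005° ≈ 226.7°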